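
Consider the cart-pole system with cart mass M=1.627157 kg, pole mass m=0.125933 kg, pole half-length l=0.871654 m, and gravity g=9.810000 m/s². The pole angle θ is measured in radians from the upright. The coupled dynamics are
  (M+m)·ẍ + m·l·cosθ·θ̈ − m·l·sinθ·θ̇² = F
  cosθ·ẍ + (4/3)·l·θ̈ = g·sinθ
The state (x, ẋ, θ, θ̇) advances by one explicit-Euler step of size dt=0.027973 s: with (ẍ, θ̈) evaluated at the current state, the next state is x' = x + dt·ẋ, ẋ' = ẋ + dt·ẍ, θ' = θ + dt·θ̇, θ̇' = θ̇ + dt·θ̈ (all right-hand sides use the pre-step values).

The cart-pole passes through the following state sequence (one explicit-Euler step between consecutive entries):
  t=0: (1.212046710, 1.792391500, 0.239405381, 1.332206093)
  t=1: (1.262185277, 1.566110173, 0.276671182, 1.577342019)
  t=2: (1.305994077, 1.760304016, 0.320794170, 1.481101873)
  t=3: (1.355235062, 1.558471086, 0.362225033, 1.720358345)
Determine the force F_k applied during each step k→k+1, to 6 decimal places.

step 0→1:
  ẍ = (ẋ'−ẋ)/dt = (1.566110173−1.792391500)/0.027973 = -8.089276
  θ̈ = (θ̇'−θ̇)/dt = (1.577342019−1.332206093)/0.027973 = 8.763305
  sinθ=0.237125, cosθ=0.971479
  F = (M+m)·ẍ + m·l·cosθ·θ̈ − m·l·sinθ·θ̇² = -14.181229 + 0.934512 − 0.046196 = -13.292913
step 1→2:
  ẍ = (ẋ'−ẋ)/dt = (1.760304016−1.566110173)/0.027973 = 6.942189
  θ̈ = (θ̇'−θ̇)/dt = (1.481101873−1.577342019)/0.027973 = -3.440466
  sinθ=0.273155, cosθ=0.961970
  F = (M+m)·ẍ + m·l·cosθ·θ̈ − m·l·sinθ·θ̇² = 12.170282 + -0.363298 − 0.074601 = 11.732383
step 2→3:
  ẍ = (ẋ'−ẋ)/dt = (1.558471086−1.760304016)/0.027973 = -7.215277
  θ̈ = (θ̇'−θ̇)/dt = (1.720358345−1.481101873)/0.027973 = 8.553122
  sinθ=0.315320, cosθ=0.948985
  F = (M+m)·ẍ + m·l·cosθ·θ̈ − m·l·sinθ·θ̇² = -12.649029 + 0.890980 − 0.075929 = -11.833978

F_0 = -13.292913 N
F_1 = 11.732383 N
F_2 = -11.833978 N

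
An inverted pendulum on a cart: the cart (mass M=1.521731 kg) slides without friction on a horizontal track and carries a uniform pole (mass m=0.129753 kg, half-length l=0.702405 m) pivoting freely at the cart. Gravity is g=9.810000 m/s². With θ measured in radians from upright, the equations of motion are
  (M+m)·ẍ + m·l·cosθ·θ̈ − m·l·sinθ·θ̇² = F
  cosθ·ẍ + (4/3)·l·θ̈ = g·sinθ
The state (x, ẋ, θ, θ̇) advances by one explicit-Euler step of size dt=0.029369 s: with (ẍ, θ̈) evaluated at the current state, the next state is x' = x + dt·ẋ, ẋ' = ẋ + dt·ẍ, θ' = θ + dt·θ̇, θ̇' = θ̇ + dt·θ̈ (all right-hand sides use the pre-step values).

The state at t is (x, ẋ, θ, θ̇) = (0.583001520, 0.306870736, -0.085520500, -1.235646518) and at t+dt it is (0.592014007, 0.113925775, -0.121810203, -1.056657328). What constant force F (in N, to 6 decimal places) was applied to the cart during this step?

F = -10.284420 N

ẍ = (ẋ'−ẋ)/dt = (0.113925775−0.306870736)/0.029369 = -6.569681
θ̈ = (θ̇'−θ̇)/dt = (-1.056657328−-1.235646518)/0.029369 = 6.094494
sinθ=-0.085416, cosθ=0.996345
F = (M+m)·ẍ + m·l·cosθ·θ̈ − m·l·sinθ·θ̇² = -10.849723 + 0.553417 − -0.011886 = -10.284420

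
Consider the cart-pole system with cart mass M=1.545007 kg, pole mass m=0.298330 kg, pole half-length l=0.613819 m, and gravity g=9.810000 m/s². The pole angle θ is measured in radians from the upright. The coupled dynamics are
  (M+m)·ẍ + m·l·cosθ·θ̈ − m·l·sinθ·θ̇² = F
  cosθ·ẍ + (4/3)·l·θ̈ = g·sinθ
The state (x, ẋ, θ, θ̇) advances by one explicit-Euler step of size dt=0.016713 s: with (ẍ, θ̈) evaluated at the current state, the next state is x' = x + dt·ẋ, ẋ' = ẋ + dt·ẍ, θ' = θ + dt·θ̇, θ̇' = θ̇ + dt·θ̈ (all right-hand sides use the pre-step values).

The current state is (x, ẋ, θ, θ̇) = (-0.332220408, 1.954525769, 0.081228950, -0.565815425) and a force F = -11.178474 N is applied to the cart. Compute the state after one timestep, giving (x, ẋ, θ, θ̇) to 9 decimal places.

sinθ=0.081139653, cosθ=0.996702742
temp = (F + m·l·θ̇²·sinθ)/(M+m) = (-11.178474 + 0.004756856)/1.843337 = -6.061678979
θ̈ = (g·sinθ − cosθ·temp)/(l·(4/3 − m·cos²θ/(M+m))) = 9.500230991
ẍ = temp − m·l·θ̈·cosθ/(M+m) = -7.002338235
Euler: x'=-0.332220408+0.016713·1.954525769=-0.299554419, ẋ'=1.954525769+0.016713·-7.002338235=1.837495690
       θ'=0.081228950+0.016713·-0.565815425=0.071772477, θ̇'=-0.565815425+0.016713·9.500230991=-0.407038064

(-0.299554419, 1.837495690, 0.071772477, -0.407038064)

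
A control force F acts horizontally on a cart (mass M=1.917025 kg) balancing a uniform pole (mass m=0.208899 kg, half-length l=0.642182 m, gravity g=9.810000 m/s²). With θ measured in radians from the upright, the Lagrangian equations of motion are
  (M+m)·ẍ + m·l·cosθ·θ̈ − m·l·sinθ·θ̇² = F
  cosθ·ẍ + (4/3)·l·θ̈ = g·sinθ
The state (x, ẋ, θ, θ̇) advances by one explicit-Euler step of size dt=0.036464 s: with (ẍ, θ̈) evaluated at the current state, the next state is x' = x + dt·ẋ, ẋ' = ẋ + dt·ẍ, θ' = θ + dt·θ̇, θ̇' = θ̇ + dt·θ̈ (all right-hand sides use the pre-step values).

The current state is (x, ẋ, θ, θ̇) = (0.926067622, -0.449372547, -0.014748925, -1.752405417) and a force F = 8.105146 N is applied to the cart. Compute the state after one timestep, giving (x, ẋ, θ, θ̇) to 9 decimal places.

sinθ=-0.014748390, cosθ=0.999891237
temp = (F + m·l·θ̇²·sinθ)/(M+m) = (8.105146 + -0.006075867)/2.125924 = 3.809670587
θ̈ = (g·sinθ − cosθ·temp)/(l·(4/3 − m·cos²θ/(M+m))) = -4.985083119
ẍ = temp − m·l·θ̈·cosθ/(M+m) = 4.124207717
Euler: x'=0.926067622+0.036464·-0.449372547=0.909681701, ẋ'=-0.449372547+0.036464·4.124207717=-0.298987437
       θ'=-0.014748925+0.036464·-1.752405417=-0.078648636, θ̇'=-1.752405417+0.036464·-4.985083119=-1.934181488

(0.909681701, -0.298987437, -0.078648636, -1.934181488)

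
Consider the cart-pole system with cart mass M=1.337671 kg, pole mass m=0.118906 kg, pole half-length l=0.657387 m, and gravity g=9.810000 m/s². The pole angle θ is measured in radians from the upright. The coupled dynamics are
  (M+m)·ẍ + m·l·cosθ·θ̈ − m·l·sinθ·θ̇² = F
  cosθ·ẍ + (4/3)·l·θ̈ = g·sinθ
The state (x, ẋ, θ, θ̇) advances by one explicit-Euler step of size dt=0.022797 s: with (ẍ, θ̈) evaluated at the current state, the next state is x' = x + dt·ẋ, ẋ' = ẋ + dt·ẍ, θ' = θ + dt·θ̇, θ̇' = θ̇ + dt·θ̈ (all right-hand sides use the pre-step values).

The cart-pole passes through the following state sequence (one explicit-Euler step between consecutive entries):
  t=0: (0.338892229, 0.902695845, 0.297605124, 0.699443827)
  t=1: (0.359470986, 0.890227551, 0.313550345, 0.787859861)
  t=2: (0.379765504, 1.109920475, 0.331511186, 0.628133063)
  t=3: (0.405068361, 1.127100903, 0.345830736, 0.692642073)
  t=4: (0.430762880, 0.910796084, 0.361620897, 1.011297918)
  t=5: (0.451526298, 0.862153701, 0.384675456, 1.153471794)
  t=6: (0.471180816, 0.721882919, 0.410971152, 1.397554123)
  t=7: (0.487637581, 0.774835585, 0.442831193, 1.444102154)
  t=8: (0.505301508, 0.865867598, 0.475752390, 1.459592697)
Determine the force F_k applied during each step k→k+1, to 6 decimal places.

step 0→1:
  ẍ = (ẋ'−ẋ)/dt = (0.890227551−0.902695845)/0.022797 = -0.546927
  θ̈ = (θ̇'−θ̇)/dt = (0.787859861−0.699443827)/0.022797 = 3.878407
  sinθ=0.293231, cosθ=0.956041
  F = (M+m)·ẍ + m·l·cosθ·θ̈ − m·l·sinθ·θ̇² = -0.796641 + 0.289838 − 0.011213 = -0.518017
step 1→2:
  ẍ = (ẋ'−ẋ)/dt = (1.109920475−0.890227551)/0.022797 = 9.636923
  θ̈ = (θ̇'−θ̇)/dt = (0.628133063−0.787859861)/0.022797 = -7.006483
  sinθ=0.308438, cosθ=0.951245
  F = (M+m)·ẍ + m·l·cosθ·θ̈ − m·l·sinθ·θ̇² = 14.036920 + -0.520975 − 0.014965 = 13.500979
step 2→3:
  ẍ = (ẋ'−ẋ)/dt = (1.127100903−1.109920475)/0.022797 = 0.753627
  θ̈ = (θ̇'−θ̇)/dt = (0.692642073−0.628133063)/0.022797 = 2.829715
  sinθ=0.325472, cosθ=0.945552
  F = (M+m)·ẍ + m·l·cosθ·θ̈ − m·l·sinθ·θ̇² = 1.097715 + 0.209148 − 0.010038 = 1.296825
step 3→4:
  ẍ = (ẋ'−ẋ)/dt = (0.910796084−1.127100903)/0.022797 = -9.488302
  θ̈ = (θ̇'−θ̇)/dt = (1.011297918−0.692642073)/0.022797 = 13.977973
  sinθ=0.338978, cosθ=0.940794
  F = (M+m)·ẍ + m·l·cosθ·θ̈ − m·l·sinθ·θ̇² = -13.820442 + 1.027930 − 0.012712 = -12.805224
step 4→5:
  ẍ = (ẋ'−ẋ)/dt = (0.862153701−0.910796084)/0.022797 = -2.133719
  θ̈ = (θ̇'−θ̇)/dt = (1.153471794−1.011297918)/0.022797 = 6.236517
  sinθ=0.353791, cosθ=0.935325
  F = (M+m)·ẍ + m·l·cosθ·θ̈ − m·l·sinθ·θ̇² = -3.107925 + 0.455963 − 0.028283 = -2.680246
step 5→6:
  ẍ = (ẋ'−ẋ)/dt = (0.721882919−0.862153701)/0.022797 = -6.153037
  θ̈ = (θ̇'−θ̇)/dt = (1.397554123−1.153471794)/0.022797 = 10.706774
  sinθ=0.375258, cosθ=0.926920
  F = (M+m)·ẍ + m·l·cosθ·θ̈ − m·l·sinθ·θ̇² = -8.962372 + 0.775757 − 0.039027 = -8.225642
step 6→7:
  ẍ = (ẋ'−ẋ)/dt = (0.774835585−0.721882919)/0.022797 = 2.322791
  θ̈ = (θ̇'−θ̇)/dt = (1.444102154−1.397554123)/0.022797 = 2.041849
  sinθ=0.399500, cosθ=0.916733
  F = (M+m)·ẍ + m·l·cosθ·θ̈ − m·l·sinθ·θ̇² = 3.383324 + 0.146316 − 0.060993 = 3.468647
step 7→8:
  ẍ = (ẋ'−ẋ)/dt = (0.865867598−0.774835585)/0.022797 = 3.993158
  θ̈ = (θ̇'−θ̇)/dt = (1.459592697−1.444102154)/0.022797 = 0.679499
  sinθ=0.428499, cosθ=0.903542
  F = (M+m)·ẍ + m·l·cosθ·θ̈ − m·l·sinθ·θ̇² = 5.816341 + 0.047991 − 0.069851 = 5.794482

F_0 = -0.518017 N
F_1 = 13.500979 N
F_2 = 1.296825 N
F_3 = -12.805224 N
F_4 = -2.680246 N
F_5 = -8.225642 N
F_6 = 3.468647 N
F_7 = 5.794482 N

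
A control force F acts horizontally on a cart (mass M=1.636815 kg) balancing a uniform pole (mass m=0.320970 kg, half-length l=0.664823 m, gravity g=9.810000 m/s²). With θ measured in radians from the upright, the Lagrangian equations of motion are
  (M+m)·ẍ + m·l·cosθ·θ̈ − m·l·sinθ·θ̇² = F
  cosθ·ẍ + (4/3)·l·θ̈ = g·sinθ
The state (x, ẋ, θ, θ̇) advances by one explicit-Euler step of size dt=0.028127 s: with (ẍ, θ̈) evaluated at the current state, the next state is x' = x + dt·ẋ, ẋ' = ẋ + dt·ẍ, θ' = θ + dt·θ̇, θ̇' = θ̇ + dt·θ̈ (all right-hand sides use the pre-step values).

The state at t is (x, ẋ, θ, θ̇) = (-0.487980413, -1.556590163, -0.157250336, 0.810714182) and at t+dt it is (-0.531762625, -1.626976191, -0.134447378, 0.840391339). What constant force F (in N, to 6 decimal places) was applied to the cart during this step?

ẍ = (ẋ'−ẋ)/dt = (-1.626976191−-1.556590163)/0.028127 = -2.502436
θ̈ = (θ̇'−θ̇)/dt = (0.840391339−0.810714182)/0.028127 = 1.055113
sinθ=-0.156603, cosθ=0.987662
F = (M+m)·ẍ + m·l·cosθ·θ̈ − m·l·sinθ·θ̇² = -4.899232 + 0.222371 − -0.021964 = -4.654898

F = -4.654898 N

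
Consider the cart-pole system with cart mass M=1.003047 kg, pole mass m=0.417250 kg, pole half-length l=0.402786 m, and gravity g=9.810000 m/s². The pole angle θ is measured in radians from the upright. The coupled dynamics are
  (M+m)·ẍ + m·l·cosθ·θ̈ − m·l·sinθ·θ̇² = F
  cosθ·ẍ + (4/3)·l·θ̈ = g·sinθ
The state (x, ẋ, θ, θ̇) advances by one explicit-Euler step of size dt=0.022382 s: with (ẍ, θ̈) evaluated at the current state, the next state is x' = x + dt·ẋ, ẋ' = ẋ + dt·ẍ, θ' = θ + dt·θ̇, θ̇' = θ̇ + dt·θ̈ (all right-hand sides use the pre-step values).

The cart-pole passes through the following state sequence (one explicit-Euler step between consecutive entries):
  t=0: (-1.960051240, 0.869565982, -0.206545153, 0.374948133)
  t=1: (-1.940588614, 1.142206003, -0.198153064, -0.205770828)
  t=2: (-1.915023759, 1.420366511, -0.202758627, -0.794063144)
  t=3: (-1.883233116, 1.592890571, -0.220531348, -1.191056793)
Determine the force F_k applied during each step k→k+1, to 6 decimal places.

F_0 = 13.037959 N
F_1 = 13.321720 N
F_2 = 8.049328 N

step 0→1:
  ẍ = (ẋ'−ẋ)/dt = (1.142206003−0.869565982)/0.022382 = 12.181218
  θ̈ = (θ̇'−θ̇)/dt = (-0.205770828−0.374948133)/0.022382 = -25.945803
  sinθ=-0.205080, cosθ=0.978745
  F = (M+m)·ẍ + m·l·cosθ·θ̈ − m·l·sinθ·θ̇² = 17.300947 + -4.267834 − -0.004845 = 13.037959
step 1→2:
  ẍ = (ẋ'−ẋ)/dt = (1.420366511−1.142206003)/0.022382 = 12.427866
  θ̈ = (θ̇'−θ̇)/dt = (-0.794063144−-0.205770828)/0.022382 = -26.284171
  sinθ=-0.196859, cosθ=0.980432
  F = (M+m)·ẍ + m·l·cosθ·θ̈ − m·l·sinθ·θ̇² = 17.651261 + -4.330942 − -0.001401 = 13.321720
step 2→3:
  ẍ = (ẋ'−ẋ)/dt = (1.592890571−1.420366511)/0.022382 = 7.708161
  θ̈ = (θ̇'−θ̇)/dt = (-1.191056793−-0.794063144)/0.022382 = -17.737184
  sinθ=-0.201372, cosθ=0.979515
  F = (M+m)·ẍ + m·l·cosθ·θ̈ − m·l·sinθ·θ̇² = 10.947878 + -2.919889 − -0.021339 = 8.049328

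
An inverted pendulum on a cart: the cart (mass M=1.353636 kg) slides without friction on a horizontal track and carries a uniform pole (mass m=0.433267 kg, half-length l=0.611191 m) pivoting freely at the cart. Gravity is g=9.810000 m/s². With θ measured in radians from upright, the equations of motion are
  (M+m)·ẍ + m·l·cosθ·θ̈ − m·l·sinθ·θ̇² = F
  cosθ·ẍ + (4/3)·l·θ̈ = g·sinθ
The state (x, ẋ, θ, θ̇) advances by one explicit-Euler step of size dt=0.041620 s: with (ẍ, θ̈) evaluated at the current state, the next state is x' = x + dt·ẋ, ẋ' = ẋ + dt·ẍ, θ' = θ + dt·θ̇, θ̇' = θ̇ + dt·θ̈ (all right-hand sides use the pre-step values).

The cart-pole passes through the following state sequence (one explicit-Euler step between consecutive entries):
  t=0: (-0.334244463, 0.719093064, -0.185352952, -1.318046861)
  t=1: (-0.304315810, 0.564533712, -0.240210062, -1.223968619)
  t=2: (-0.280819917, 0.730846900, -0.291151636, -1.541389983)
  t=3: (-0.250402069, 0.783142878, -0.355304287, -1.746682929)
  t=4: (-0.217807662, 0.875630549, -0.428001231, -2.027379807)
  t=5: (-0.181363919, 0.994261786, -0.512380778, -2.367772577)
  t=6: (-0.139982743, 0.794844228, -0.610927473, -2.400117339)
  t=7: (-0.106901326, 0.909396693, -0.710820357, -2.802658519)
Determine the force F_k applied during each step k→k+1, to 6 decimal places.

F_0 = -5.962708 N
F_1 = 5.273211 N
F_2 = 1.174653 N
F_3 = 2.577498 N
F_4 = 3.574639 N
F_5 = -8.013276 N
F_6 = 3.695299 N

step 0→1:
  ẍ = (ẋ'−ẋ)/dt = (0.564533712−0.719093064)/0.041620 = -3.713584
  θ̈ = (θ̇'−θ̇)/dt = (-1.223968619−-1.318046861)/0.041620 = 2.260409
  sinθ=-0.184293, cosθ=0.982871
  F = (M+m)·ẍ + m·l·cosθ·θ̈ − m·l·sinθ·θ̇² = -6.635814 + 0.588324 − -0.084782 = -5.962708
step 1→2:
  ẍ = (ẋ'−ẋ)/dt = (0.730846900−0.564533712)/0.041620 = 3.995992
  θ̈ = (θ̇'−θ̇)/dt = (-1.541389983−-1.223968619)/0.041620 = -7.626655
  sinθ=-0.237907, cosθ=0.971288
  F = (M+m)·ẍ + m·l·cosθ·θ̈ − m·l·sinθ·θ̇² = 7.140450 + -1.961619 − -0.094380 = 5.273211
step 2→3:
  ẍ = (ẋ'−ẋ)/dt = (0.783142878−0.730846900)/0.041620 = 1.256511
  θ̈ = (θ̇'−θ̇)/dt = (-1.746682929−-1.541389983)/0.041620 = -4.932555
  sinθ=-0.287056, cosθ=0.957914
  F = (M+m)·ẍ + m·l·cosθ·θ̈ − m·l·sinθ·θ̇² = 2.245263 + -1.251212 − -0.180602 = 1.174653
step 3→4:
  ẍ = (ẋ'−ẋ)/dt = (0.875630549−0.783142878)/0.041620 = 2.222193
  θ̈ = (θ̇'−θ̇)/dt = (-2.027379807−-1.746682929)/0.041620 = -6.744279
  sinθ=-0.347876, cosθ=0.937541
  F = (M+m)·ẍ + m·l·cosθ·θ̈ − m·l·sinθ·θ̇² = 3.970843 + -1.674396 − -0.281051 = 2.577498
step 4→5:
  ẍ = (ẋ'−ẋ)/dt = (0.994261786−0.875630549)/0.041620 = 2.850342
  θ̈ = (θ̇'−θ̇)/dt = (-2.367772577−-2.027379807)/0.041620 = -8.178587
  sinθ=-0.415053, cosθ=0.909797
  F = (M+m)·ẍ + m·l·cosθ·θ̈ − m·l·sinθ·θ̇² = 5.093285 + -1.970405 − -0.451759 = 3.574639
step 5→6:
  ẍ = (ẋ'−ẋ)/dt = (0.794844228−0.994261786)/0.041620 = -4.791388
  θ̈ = (θ̇'−θ̇)/dt = (-2.400117339−-2.367772577)/0.041620 = -0.777145
  sinθ=-0.490254, cosθ=0.871580
  F = (M+m)·ẍ + m·l·cosθ·θ̈ − m·l·sinθ·θ̇² = -8.561745 + -0.179367 − -0.727836 = -8.013276
step 6→7:
  ẍ = (ẋ'−ẋ)/dt = (0.909396693−0.794844228)/0.041620 = 2.752342
  θ̈ = (θ̇'−θ̇)/dt = (-2.802658519−-2.400117339)/0.041620 = -9.671821
  sinθ=-0.573627, cosθ=0.819116
  F = (M+m)·ẍ + m·l·cosθ·θ̈ − m·l·sinθ·θ̇² = 4.918168 + -2.097908 − -0.875039 = 3.695299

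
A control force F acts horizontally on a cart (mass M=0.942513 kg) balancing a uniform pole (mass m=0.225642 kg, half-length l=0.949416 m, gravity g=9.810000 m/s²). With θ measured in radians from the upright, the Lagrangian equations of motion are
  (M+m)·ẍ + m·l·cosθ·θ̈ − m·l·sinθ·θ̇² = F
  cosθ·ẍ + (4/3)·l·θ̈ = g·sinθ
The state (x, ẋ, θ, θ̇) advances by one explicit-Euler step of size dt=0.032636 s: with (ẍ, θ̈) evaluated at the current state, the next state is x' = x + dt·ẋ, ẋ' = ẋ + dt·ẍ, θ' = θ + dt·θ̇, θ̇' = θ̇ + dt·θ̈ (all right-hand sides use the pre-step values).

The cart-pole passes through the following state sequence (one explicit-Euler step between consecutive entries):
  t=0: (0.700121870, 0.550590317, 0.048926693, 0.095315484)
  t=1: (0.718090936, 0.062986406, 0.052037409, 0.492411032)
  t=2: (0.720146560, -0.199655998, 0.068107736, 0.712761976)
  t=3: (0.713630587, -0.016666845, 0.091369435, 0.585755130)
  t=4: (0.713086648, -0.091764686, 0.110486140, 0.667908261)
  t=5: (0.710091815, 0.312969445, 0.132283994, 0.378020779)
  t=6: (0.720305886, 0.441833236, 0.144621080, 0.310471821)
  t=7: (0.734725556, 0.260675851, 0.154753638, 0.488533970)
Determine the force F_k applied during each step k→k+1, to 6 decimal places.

F_0 = -14.849639 N
F_1 = -7.959117 N
F_2 = 5.710645 N
F_3 = -2.157700 N
F_4 = 12.585026 N
F_5 = 4.168913 N
F_6 = -5.330596 N

step 0→1:
  ẍ = (ẋ'−ẋ)/dt = (0.062986406−0.550590317)/0.032636 = -14.940676
  θ̈ = (θ̇'−θ̇)/dt = (0.492411032−0.095315484)/0.032636 = 12.167409
  sinθ=0.048907, cosθ=0.998803
  F = (M+m)·ẍ + m·l·cosθ·θ̈ − m·l·sinθ·θ̇² = -17.453026 + 2.603482 − 0.000095 = -14.849639
step 1→2:
  ẍ = (ẋ'−ẋ)/dt = (-0.199655998−0.062986406)/0.032636 = -8.047629
  θ̈ = (θ̇'−θ̇)/dt = (0.712761976−0.492411032)/0.032636 = 6.751775
  sinθ=0.052014, cosθ=0.998646
  F = (M+m)·ẍ + m·l·cosθ·θ̈ − m·l·sinθ·θ̇² = -9.400877 + 1.444462 − 0.002702 = -7.959117
step 2→3:
  ẍ = (ẋ'−ẋ)/dt = (-0.016666845−-0.199655998)/0.032636 = 5.606972
  θ̈ = (θ̇'−θ̇)/dt = (0.585755130−0.712761976)/0.032636 = -3.891618
  sinθ=0.068055, cosθ=0.997682
  F = (M+m)·ẍ + m·l·cosθ·θ̈ − m·l·sinθ·θ̇² = 6.549813 + -0.831761 − 0.007407 = 5.710645
step 3→4:
  ẍ = (ẋ'−ẋ)/dt = (-0.091764686−-0.016666845)/0.032636 = -2.301074
  θ̈ = (θ̇'−θ̇)/dt = (0.667908261−0.585755130)/0.032636 = 2.517255
  sinθ=0.091242, cosθ=0.995829
  F = (M+m)·ẍ + m·l·cosθ·θ̈ − m·l·sinθ·θ̇² = -2.688011 + 0.537017 − 0.006707 = -2.157700
step 4→5:
  ẍ = (ẋ'−ẋ)/dt = (0.312969445−-0.091764686)/0.032636 = 12.401463
  θ̈ = (θ̇'−θ̇)/dt = (0.378020779−0.667908261)/0.032636 = -8.882445
  sinθ=0.110261, cosθ=0.993903
  F = (M+m)·ẍ + m·l·cosθ·θ̈ − m·l·sinθ·θ̇² = 14.486830 + -1.891267 − 0.010537 = 12.585026
step 5→6:
  ẍ = (ẋ'−ẋ)/dt = (0.441833236−0.312969445)/0.032636 = 3.948517
  θ̈ = (θ̇'−θ̇)/dt = (0.310471821−0.378020779)/0.032636 = -2.069768
  sinθ=0.131899, cosθ=0.991263
  F = (M+m)·ẍ + m·l·cosθ·θ̈ − m·l·sinθ·θ̇² = 4.612480 + -0.439529 − 0.004038 = 4.168913
step 6→7:
  ẍ = (ẋ'−ẋ)/dt = (0.260675851−0.441833236)/0.032636 = -5.550845
  θ̈ = (θ̇'−θ̇)/dt = (0.488533970−0.310471821)/0.032636 = 5.456004
  sinθ=0.144117, cosθ=0.989561
  F = (M+m)·ẍ + m·l·cosθ·θ̈ − m·l·sinθ·θ̇² = -6.484248 + 1.156628 − 0.002976 = -5.330596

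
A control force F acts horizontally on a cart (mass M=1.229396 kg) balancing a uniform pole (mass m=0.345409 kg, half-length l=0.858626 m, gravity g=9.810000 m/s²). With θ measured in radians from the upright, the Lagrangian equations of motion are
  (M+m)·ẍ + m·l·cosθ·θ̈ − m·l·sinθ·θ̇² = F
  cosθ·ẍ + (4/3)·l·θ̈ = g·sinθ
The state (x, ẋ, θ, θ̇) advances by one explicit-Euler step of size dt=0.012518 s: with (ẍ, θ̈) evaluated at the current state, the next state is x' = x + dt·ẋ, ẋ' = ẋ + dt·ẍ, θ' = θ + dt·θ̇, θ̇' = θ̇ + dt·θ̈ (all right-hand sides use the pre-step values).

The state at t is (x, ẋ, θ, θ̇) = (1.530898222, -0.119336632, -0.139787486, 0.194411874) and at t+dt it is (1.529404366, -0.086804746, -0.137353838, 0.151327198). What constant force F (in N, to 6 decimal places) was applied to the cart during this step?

ẍ = (ẋ'−ẋ)/dt = (-0.086804746−-0.119336632)/0.012518 = 2.598809
θ̈ = (θ̇'−θ̇)/dt = (0.151327198−0.194411874)/0.012518 = -3.441818
sinθ=-0.139333, cosθ=0.990246
F = (M+m)·ẍ + m·l·cosθ·θ̈ − m·l·sinθ·θ̇² = 4.092617 + -1.010808 − -0.001562 = 3.083371

F = 3.083371 N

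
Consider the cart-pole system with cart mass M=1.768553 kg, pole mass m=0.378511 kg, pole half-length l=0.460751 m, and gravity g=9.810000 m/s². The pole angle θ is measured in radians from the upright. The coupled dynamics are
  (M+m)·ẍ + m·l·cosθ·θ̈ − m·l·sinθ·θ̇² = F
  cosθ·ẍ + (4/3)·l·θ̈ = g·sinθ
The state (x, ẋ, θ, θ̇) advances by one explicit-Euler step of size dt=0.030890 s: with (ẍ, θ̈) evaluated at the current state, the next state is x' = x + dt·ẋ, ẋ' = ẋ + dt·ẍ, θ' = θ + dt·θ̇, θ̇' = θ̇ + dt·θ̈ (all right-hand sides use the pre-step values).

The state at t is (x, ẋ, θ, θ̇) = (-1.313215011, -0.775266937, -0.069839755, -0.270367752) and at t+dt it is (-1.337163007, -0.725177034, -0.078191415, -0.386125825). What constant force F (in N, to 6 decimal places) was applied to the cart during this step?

ẍ = (ẋ'−ẋ)/dt = (-0.725177034−-0.775266937)/0.030890 = 1.621557
θ̈ = (θ̇'−θ̇)/dt = (-0.386125825−-0.270367752)/0.030890 = -3.747429
sinθ=-0.069783, cosθ=0.997562
F = (M+m)·ẍ + m·l·cosθ·θ̈ − m·l·sinθ·θ̇² = 3.481587 + -0.651956 − -0.000890 = 2.830521

F = 2.830521 N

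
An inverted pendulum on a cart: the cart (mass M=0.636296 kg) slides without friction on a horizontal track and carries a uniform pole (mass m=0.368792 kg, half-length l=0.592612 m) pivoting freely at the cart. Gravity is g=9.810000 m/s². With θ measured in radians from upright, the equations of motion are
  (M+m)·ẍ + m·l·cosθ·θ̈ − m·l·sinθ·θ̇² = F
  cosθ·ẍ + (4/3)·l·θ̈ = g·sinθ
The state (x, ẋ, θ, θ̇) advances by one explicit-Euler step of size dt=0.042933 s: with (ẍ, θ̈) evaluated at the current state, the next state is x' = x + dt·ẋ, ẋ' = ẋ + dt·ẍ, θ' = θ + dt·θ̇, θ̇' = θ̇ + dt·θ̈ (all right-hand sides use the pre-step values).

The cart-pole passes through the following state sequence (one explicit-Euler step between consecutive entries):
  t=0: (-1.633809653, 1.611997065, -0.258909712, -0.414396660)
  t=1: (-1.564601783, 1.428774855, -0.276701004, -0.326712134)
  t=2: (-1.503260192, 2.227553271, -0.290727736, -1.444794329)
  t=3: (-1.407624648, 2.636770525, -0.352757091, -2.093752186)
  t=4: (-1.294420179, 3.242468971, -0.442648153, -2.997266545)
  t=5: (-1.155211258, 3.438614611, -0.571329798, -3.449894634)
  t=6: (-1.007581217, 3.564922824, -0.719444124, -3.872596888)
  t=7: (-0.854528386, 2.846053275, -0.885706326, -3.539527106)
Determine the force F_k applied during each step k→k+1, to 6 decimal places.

step 0→1:
  ẍ = (ẋ'−ẋ)/dt = (1.428774855−1.611997065)/0.042933 = -4.267631
  θ̈ = (θ̇'−θ̇)/dt = (-0.326712134−-0.414396660)/0.042933 = 2.042357
  sinθ=-0.256027, cosθ=0.966670
  F = (M+m)·ẍ + m·l·cosθ·θ̈ − m·l·sinθ·θ̇² = -4.289345 + 0.431481 − -0.009609 = -3.848255
step 1→2:
  ẍ = (ẋ'−ẋ)/dt = (2.227553271−1.428774855)/0.042933 = 18.605232
  θ̈ = (θ̇'−θ̇)/dt = (-1.444794329−-0.326712134)/0.042933 = -26.042489
  sinθ=-0.273184, cosθ=0.961962
  F = (M+m)·ẍ + m·l·cosθ·θ̈ − m·l·sinθ·θ̇² = 18.699895 + -5.475103 − -0.006373 = 13.231165
step 2→3:
  ẍ = (ẋ'−ẋ)/dt = (2.636770525−2.227553271)/0.042933 = 9.531532
  θ̈ = (θ̇'−θ̇)/dt = (-2.093752186−-1.444794329)/0.042933 = -15.115595
  sinθ=-0.286649, cosθ=0.958036
  F = (M+m)·ẍ + m·l·cosθ·θ̈ − m·l·sinθ·θ̇² = 9.580028 + -3.164891 − -0.130772 = 6.545909
step 3→4:
  ẍ = (ẋ'−ẋ)/dt = (3.242468971−2.636770525)/0.042933 = 14.107993
  θ̈ = (θ̇'−θ̇)/dt = (-2.997266545−-2.093752186)/0.042933 = -21.044753
  sinθ=-0.345486, cosθ=0.938424
  F = (M+m)·ẍ + m·l·cosθ·θ̈ − m·l·sinθ·θ̇² = 14.179774 + -4.316132 − -0.331004 = 10.194646
step 4→5:
  ẍ = (ẋ'−ẋ)/dt = (3.438614611−3.242468971)/0.042933 = 4.568645
  θ̈ = (θ̇'−θ̇)/dt = (-3.449894634−-2.997266545)/0.042933 = -10.542662
  sinθ=-0.428334, cosθ=0.903621
  F = (M+m)·ẍ + m·l·cosθ·θ̈ − m·l·sinθ·θ̇² = 4.591890 + -2.082036 − -0.840979 = 3.350833
step 5→6:
  ẍ = (ẋ'−ẋ)/dt = (3.564922824−3.438614611)/0.042933 = 2.941984
  θ̈ = (θ̇'−θ̇)/dt = (-3.872596888−-3.449894634)/0.042933 = -9.845626
  sinθ=-0.540751, cosθ=0.841183
  F = (M+m)·ẍ + m·l·cosθ·θ̈ − m·l·sinθ·θ̇² = 2.956953 + -1.810029 − -1.406569 = 2.553493
step 6→7:
  ẍ = (ẋ'−ẋ)/dt = (2.846053275−3.564922824)/0.042933 = -16.743986
  θ̈ = (θ̇'−θ̇)/dt = (-3.539527106−-3.872596888)/0.042933 = 7.757897
  sinθ=-0.658967, cosθ=0.752172
  F = (M+m)·ẍ + m·l·cosθ·θ̈ − m·l·sinθ·θ̇² = -16.829179 + 1.275302 − -2.159832 = -13.394045

F_0 = -3.848255 N
F_1 = 13.231165 N
F_2 = 6.545909 N
F_3 = 10.194646 N
F_4 = 3.350833 N
F_5 = 2.553493 N
F_6 = -13.394045 N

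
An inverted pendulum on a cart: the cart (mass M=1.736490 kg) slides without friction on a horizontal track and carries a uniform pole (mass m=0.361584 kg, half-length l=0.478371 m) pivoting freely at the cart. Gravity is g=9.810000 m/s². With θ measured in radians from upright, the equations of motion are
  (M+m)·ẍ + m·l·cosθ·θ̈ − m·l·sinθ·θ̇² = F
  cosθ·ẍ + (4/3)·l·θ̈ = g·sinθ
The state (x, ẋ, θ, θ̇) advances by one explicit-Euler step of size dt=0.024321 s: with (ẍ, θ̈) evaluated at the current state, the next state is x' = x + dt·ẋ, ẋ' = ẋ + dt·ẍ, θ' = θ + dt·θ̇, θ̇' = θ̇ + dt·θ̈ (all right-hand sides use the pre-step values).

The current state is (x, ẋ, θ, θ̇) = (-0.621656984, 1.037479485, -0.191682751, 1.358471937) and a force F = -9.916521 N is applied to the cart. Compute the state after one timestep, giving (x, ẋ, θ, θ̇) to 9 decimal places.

sinθ=-0.190511095, cosθ=0.981685042
temp = (F + m·l·θ̇²·sinθ)/(M+m) = (-9.916521 + -0.060812893)/2.098074 = -4.755472826
θ̈ = (g·sinθ − cosθ·temp)/(l·(4/3 − m·cos²θ/(M+m))) = 5.013568020
ẍ = temp − m·l·θ̈·cosθ/(M+m) = -5.161235722
Euler: x'=-0.621656984+0.024321·1.037479485=-0.596424445, ẋ'=1.037479485+0.024321·-5.161235722=0.911953071
       θ'=-0.191682751+0.024321·1.358471937=-0.158643355, θ̇'=1.358471937+0.024321·5.013568020=1.480406925

(-0.596424445, 0.911953071, -0.158643355, 1.480406925)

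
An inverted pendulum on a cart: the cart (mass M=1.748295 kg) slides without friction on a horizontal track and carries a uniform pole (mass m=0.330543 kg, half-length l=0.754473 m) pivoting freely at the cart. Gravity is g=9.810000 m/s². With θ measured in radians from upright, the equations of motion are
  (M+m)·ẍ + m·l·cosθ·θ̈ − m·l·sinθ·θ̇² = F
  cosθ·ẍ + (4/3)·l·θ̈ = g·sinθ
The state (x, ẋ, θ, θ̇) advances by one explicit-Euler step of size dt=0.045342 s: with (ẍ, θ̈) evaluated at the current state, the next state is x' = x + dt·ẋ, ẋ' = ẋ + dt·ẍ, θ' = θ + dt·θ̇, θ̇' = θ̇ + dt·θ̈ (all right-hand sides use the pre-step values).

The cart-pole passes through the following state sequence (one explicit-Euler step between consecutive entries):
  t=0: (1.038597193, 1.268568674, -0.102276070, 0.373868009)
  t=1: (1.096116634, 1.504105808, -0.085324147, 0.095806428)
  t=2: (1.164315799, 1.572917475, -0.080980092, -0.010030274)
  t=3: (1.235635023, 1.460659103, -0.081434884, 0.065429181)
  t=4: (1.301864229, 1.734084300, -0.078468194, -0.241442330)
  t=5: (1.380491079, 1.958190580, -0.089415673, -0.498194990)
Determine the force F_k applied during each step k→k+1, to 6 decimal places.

step 0→1:
  ẍ = (ẋ'−ẋ)/dt = (1.504105808−1.268568674)/0.045342 = 5.194679
  θ̈ = (θ̇'−θ̇)/dt = (0.095806428−0.373868009)/0.045342 = -6.132539
  sinθ=-0.102098, cosθ=0.994774
  F = (M+m)·ẍ + m·l·cosθ·θ̈ − m·l·sinθ·θ̇² = 10.798896 + -1.521376 − -0.003559 = 9.281079
step 1→2:
  ẍ = (ẋ'−ẋ)/dt = (1.572917475−1.504105808)/0.045342 = 1.517614
  θ̈ = (θ̇'−θ̇)/dt = (-0.010030274−0.095806428)/0.045342 = -2.334187
  sinθ=-0.085221, cosθ=0.996362
  F = (M+m)·ẍ + m·l·cosθ·θ̈ − m·l·sinθ·θ̇² = 3.154874 + -0.579995 − -0.000195 = 2.575074
step 2→3:
  ẍ = (ẋ'−ẋ)/dt = (1.460659103−1.572917475)/0.045342 = -2.475814
  θ̈ = (θ̇'−θ̇)/dt = (0.065429181−-0.010030274)/0.045342 = 1.664229
  sinθ=-0.080892, cosθ=0.996723
  F = (M+m)·ẍ + m·l·cosθ·θ̈ − m·l·sinθ·θ̇² = -5.146817 + 0.413675 − -0.000002 = -4.733140
step 3→4:
  ẍ = (ẋ'−ẋ)/dt = (1.734084300−1.460659103)/0.045342 = 6.030285
  θ̈ = (θ̇'−θ̇)/dt = (-0.241442330−0.065429181)/0.045342 = -6.767931
  sinθ=-0.081345, cosθ=0.996686
  F = (M+m)·ẍ + m·l·cosθ·θ̈ − m·l·sinθ·θ̇² = 12.535986 + -1.682232 − -0.000087 = 10.853841
step 4→5:
  ẍ = (ẋ'−ẋ)/dt = (1.958190580−1.734084300)/0.045342 = 4.942576
  θ̈ = (θ̇'−θ̇)/dt = (-0.498194990−-0.241442330)/0.045342 = -5.662579
  sinθ=-0.078388, cosθ=0.996923
  F = (M+m)·ẍ + m·l·cosθ·θ̈ − m·l·sinθ·θ̇² = 10.274815 + -1.407821 − -0.001140 = 8.868133

F_0 = 9.281079 N
F_1 = 2.575074 N
F_2 = -4.733140 N
F_3 = 10.853841 N
F_4 = 8.868133 N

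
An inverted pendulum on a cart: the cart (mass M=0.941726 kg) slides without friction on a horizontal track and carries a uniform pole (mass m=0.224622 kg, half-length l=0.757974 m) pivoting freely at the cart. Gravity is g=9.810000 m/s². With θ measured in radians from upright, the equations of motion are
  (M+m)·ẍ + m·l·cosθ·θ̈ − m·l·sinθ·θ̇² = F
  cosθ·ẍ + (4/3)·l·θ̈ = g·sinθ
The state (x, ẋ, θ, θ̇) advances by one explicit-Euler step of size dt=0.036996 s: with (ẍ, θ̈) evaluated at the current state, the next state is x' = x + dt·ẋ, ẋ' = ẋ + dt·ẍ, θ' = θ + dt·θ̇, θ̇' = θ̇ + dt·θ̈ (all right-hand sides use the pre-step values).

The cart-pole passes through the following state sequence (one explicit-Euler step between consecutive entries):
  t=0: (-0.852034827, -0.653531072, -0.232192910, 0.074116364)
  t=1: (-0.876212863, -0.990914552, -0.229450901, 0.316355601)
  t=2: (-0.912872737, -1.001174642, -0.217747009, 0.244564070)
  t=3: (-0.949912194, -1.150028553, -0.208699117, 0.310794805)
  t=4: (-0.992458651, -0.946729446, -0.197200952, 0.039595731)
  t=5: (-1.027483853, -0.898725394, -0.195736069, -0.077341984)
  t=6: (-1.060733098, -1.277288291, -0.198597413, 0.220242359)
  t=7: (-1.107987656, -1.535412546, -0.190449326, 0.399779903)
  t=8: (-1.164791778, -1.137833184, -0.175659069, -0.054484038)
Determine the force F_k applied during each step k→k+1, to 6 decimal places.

step 0→1:
  ẍ = (ẋ'−ẋ)/dt = (-0.990914552−-0.653531072)/0.036996 = -9.119458
  θ̈ = (θ̇'−θ̇)/dt = (0.316355601−0.074116364)/0.036996 = 6.547714
  sinθ=-0.230112, cosθ=0.973164
  F = (M+m)·ẍ + m·l·cosθ·θ̈ − m·l·sinθ·θ̇² = -10.636462 + 1.084882 − -0.000215 = -9.551365
step 1→2:
  ẍ = (ẋ'−ẋ)/dt = (-1.001174642−-0.990914552)/0.036996 = -0.277330
  θ̈ = (θ̇'−θ̇)/dt = (0.244564070−0.316355601)/0.036996 = -1.940521
  sinθ=-0.227443, cosθ=0.973791
  F = (M+m)·ẍ + m·l·cosθ·θ̈ − m·l·sinθ·θ̇² = -0.323463 + -0.321730 − -0.003876 = -0.641317
step 2→3:
  ẍ = (ẋ'−ẋ)/dt = (-1.150028553−-1.001174642)/0.036996 = -4.023514
  θ̈ = (θ̇'−θ̇)/dt = (0.310794805−0.244564070)/0.036996 = 1.790213
  sinθ=-0.216030, cosθ=0.976387
  F = (M+m)·ẍ + m·l·cosθ·θ̈ − m·l·sinθ·θ̇² = -4.692817 + 0.297600 − -0.002200 = -4.393017
step 3→4:
  ẍ = (ẋ'−ẋ)/dt = (-0.946729446−-1.150028553)/0.036996 = 5.495165
  θ̈ = (θ̇'−θ̇)/dt = (0.039595731−0.310794805)/0.036996 = -7.330497
  sinθ=-0.207187, cosθ=0.978301
  F = (M+m)·ẍ + m·l·cosθ·θ̈ − m·l·sinθ·θ̇² = 6.409274 + -1.220992 − -0.003407 = 5.191690
step 4→5:
  ẍ = (ẋ'−ẋ)/dt = (-0.898725394−-0.946729446)/0.036996 = 1.297547
  θ̈ = (θ̇'−θ̇)/dt = (-0.077341984−0.039595731)/0.036996 = -3.160820
  sinθ=-0.195925, cosθ=0.980619
  F = (M+m)·ẍ + m·l·cosθ·θ̈ − m·l·sinθ·θ̇² = 1.513391 + -0.527724 − -0.000052 = 0.985720
step 5→6:
  ẍ = (ẋ'−ẋ)/dt = (-1.277288291−-0.898725394)/0.036996 = -10.232536
  θ̈ = (θ̇'−θ̇)/dt = (0.220242359−-0.077341984)/0.036996 = 8.043690
  sinθ=-0.194489, cosθ=0.980905
  F = (M+m)·ẍ + m·l·cosθ·θ̈ − m·l·sinθ·θ̇² = -11.934698 + 1.343349 − -0.000198 = -10.591151
step 6→7:
  ẍ = (ẋ'−ẋ)/dt = (-1.535412546−-1.277288291)/0.036996 = -6.977085
  θ̈ = (θ̇'−θ̇)/dt = (0.399779903−0.220242359)/0.036996 = 4.852891
  sinθ=-0.197295, cosθ=0.980344
  F = (M+m)·ẍ + m·l·cosθ·θ̈ − m·l·sinθ·θ̇² = -8.137710 + 0.810001 − -0.001629 = -7.326079
step 7→8:
  ẍ = (ẋ'−ẋ)/dt = (-1.137833184−-1.535412546)/0.036996 = 10.746550
  θ̈ = (θ̇'−θ̇)/dt = (-0.054484038−0.399779903)/0.036996 = -12.278731
  sinθ=-0.189300, cosθ=0.981919
  F = (M+m)·ẍ + m·l·cosθ·θ̈ − m·l·sinθ·θ̇² = 12.534217 + -2.052749 − -0.005151 = 10.486619

F_0 = -9.551365 N
F_1 = -0.641317 N
F_2 = -4.393017 N
F_3 = 5.191690 N
F_4 = 0.985720 N
F_5 = -10.591151 N
F_6 = -7.326079 N
F_7 = 10.486619 N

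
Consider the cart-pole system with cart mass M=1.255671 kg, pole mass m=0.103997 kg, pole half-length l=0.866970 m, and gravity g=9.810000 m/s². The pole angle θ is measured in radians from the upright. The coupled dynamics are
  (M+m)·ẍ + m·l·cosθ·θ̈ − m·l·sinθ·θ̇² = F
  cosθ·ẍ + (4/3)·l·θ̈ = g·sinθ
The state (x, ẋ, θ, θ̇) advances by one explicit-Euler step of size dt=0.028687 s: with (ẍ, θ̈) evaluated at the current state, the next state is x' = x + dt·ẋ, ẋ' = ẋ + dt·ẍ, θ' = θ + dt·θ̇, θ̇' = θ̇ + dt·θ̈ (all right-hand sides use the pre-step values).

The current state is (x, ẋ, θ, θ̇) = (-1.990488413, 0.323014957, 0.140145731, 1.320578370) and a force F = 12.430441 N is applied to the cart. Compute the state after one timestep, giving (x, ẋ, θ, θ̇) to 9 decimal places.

(-1.981222083, 0.599034446, 0.178029163, 1.118147025)

sinθ=0.139687418, cosθ=0.990195650
temp = (F + m·l·θ̇²·sinθ)/(M+m) = (12.430441 + 0.021963954)/1.359668 = 9.158415844
θ̈ = (g·sinθ − cosθ·temp)/(l·(4/3 − m·cos²θ/(M+m))) = -7.056553333
ẍ = temp − m·l·θ̈·cosθ/(M+m) = 9.621762088
Euler: x'=-1.990488413+0.028687·0.323014957=-1.981222083, ẋ'=0.323014957+0.028687·9.621762088=0.599034446
       θ'=0.140145731+0.028687·1.320578370=0.178029163, θ̇'=1.320578370+0.028687·-7.056553333=1.118147025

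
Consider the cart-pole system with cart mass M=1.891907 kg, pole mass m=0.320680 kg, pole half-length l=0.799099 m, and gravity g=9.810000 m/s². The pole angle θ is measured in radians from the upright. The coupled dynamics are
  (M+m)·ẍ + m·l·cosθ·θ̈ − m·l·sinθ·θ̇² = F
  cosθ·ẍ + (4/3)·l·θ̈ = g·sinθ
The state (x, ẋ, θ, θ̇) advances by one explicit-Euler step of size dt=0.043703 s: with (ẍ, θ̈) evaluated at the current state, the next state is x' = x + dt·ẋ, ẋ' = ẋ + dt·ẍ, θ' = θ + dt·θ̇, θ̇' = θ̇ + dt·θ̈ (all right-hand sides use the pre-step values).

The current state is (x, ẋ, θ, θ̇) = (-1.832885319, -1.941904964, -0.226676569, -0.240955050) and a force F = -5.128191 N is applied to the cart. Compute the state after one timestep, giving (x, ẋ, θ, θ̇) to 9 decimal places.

sinθ=-0.224740357, cosθ=0.974418684
temp = (F + m·l·θ̇²·sinθ)/(M+m) = (-5.128191 + -0.003343687)/2.212587 = -2.319246514
θ̈ = (g·sinθ − cosθ·temp)/(l·(4/3 − m·cos²θ/(M+m))) = 0.057785809
ẍ = temp − m·l·θ̈·cosθ/(M+m) = -2.325767885
Euler: x'=-1.832885319+0.043703·-1.941904964=-1.917752392, ẋ'=-1.941904964+0.043703·-2.325767885=-2.043547998
       θ'=-0.226676569+0.043703·-0.240955050=-0.237207028, θ̇'=-0.240955050+0.043703·0.057785809=-0.238429637

(-1.917752392, -2.043547998, -0.237207028, -0.238429637)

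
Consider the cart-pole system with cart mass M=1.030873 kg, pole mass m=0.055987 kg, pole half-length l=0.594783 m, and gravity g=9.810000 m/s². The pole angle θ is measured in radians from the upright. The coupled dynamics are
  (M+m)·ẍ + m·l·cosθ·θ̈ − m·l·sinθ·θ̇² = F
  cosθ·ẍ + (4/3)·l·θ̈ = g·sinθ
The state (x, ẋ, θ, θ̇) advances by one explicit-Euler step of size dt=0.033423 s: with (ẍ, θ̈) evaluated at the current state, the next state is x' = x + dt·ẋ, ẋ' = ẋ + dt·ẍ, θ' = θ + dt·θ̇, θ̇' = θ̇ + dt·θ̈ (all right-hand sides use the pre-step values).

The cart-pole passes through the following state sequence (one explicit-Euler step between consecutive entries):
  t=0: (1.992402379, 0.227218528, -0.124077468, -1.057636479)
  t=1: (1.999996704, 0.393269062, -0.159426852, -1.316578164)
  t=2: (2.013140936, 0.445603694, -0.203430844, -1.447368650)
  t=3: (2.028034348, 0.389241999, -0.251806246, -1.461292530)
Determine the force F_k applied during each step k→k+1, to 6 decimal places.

F_0 = 5.148289 N
F_1 = 1.582341 N
F_2 = -1.832281 N

step 0→1:
  ẍ = (ẋ'−ẋ)/dt = (0.393269062−0.227218528)/0.033423 = 4.968152
  θ̈ = (θ̇'−θ̇)/dt = (-1.316578164−-1.057636479)/0.033423 = -7.747410
  sinθ=-0.123759, cosθ=0.992312
  F = (M+m)·ẍ + m·l·cosθ·θ̈ − m·l·sinθ·θ̇² = 5.399685 + -0.256006 − -0.004610 = 5.148289
step 1→2:
  ẍ = (ẋ'−ẋ)/dt = (0.445603694−0.393269062)/0.033423 = 1.565827
  θ̈ = (θ̇'−θ̇)/dt = (-1.447368650−-1.316578164)/0.033423 = -3.913188
  sinθ=-0.158752, cosθ=0.987318
  F = (M+m)·ẍ + m·l·cosθ·θ̈ − m·l·sinθ·θ̇² = 1.701835 + -0.128657 − -0.009163 = 1.582341
step 2→3:
  ẍ = (ẋ'−ẋ)/dt = (0.389241999−0.445603694)/0.033423 = -1.686315
  θ̈ = (θ̇'−θ̇)/dt = (-1.461292530−-1.447368650)/0.033423 = -0.416596
  sinθ=-0.202031, cosθ=0.979379
  F = (M+m)·ẍ + m·l·cosθ·θ̈ − m·l·sinθ·θ̇² = -1.832788 + -0.013587 − -0.014094 = -1.832281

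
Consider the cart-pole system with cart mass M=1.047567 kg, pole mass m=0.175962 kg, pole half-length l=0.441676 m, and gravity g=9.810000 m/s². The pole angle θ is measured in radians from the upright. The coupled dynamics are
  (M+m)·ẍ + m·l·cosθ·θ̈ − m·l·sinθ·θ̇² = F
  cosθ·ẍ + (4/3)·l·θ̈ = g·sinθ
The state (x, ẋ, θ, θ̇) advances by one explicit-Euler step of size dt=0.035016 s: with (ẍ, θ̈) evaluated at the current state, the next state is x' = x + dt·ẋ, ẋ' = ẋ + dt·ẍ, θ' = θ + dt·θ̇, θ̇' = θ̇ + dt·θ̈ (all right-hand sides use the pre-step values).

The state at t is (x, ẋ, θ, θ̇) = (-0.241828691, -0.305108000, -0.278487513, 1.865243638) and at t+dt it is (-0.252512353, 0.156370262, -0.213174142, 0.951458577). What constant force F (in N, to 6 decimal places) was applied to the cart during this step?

ẍ = (ẋ'−ẋ)/dt = (0.156370262−-0.305108000)/0.035016 = 13.179068
θ̈ = (θ̇'−θ̇)/dt = (0.951458577−1.865243638)/0.035016 = -26.096215
sinθ=-0.274902, cosθ=0.961472
F = (M+m)·ẍ + m·l·cosθ·θ̈ − m·l·sinθ·θ̇² = 16.124972 + -1.950011 − -0.074331 = 14.249293

F = 14.249293 N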